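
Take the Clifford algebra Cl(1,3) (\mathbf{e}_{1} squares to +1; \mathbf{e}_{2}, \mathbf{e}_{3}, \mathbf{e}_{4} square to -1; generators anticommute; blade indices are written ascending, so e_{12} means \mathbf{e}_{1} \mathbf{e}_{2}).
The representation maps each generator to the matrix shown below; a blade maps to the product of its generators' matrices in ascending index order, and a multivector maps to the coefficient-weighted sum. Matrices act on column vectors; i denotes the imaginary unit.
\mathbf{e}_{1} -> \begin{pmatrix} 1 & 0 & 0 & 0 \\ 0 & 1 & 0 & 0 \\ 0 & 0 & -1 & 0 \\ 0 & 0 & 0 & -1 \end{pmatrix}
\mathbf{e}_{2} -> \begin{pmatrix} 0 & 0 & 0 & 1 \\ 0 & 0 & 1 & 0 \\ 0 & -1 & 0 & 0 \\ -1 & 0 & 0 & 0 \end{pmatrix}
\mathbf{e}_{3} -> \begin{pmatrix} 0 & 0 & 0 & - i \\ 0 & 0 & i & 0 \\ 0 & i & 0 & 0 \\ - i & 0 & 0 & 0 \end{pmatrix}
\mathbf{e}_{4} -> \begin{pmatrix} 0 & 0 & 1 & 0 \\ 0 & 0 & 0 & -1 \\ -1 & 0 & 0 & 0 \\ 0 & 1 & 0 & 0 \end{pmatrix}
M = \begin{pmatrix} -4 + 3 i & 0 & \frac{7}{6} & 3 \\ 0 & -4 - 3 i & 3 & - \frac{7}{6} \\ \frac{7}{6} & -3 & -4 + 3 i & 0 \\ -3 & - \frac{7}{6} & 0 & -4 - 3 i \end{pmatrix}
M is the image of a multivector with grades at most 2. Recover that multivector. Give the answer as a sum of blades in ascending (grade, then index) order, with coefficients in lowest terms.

Method: the blade images are trace-orthogonal — tr(rho(e_A) rho(e_B)^-1) = 4 if A = B and 0 otherwise — and rho(e_A)^-1 = (e_A)^2 * rho(e_A) with (e_A)^2 = +1 or -1, so the coefficient of e_A in the preimage is (e_A)^2 * tr(M rho(e_A))/4.
Nonzero projections over blades of grade <= 2: 1: (1)^2 = +1, tr(M 1) = -16, coefficient -4; e_{2}: (e_{2})^2 = -1, tr(M rho(e_{2})) = -12, coefficient 3; e_{14}: (e_{14})^2 = +1, tr(M rho(e_{14})) = \frac{14}{3}, coefficient \frac{7}{6}; e_{23}: (e_{23})^2 = -1, tr(M rho(e_{23})) = 12, coefficient -3. Every other blade of grade <= 2 projects to 0.
Answer: -4 + 3 e_{2} + \frac{7}{6} e_{14} - 3 e_{23}


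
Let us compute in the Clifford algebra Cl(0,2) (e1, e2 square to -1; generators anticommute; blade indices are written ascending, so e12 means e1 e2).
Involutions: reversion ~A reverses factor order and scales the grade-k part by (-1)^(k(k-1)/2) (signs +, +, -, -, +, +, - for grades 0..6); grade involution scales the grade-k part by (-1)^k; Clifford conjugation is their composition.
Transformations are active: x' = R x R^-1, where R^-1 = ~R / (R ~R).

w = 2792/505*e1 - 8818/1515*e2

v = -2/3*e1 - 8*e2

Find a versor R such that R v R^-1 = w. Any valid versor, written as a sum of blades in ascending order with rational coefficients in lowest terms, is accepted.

Sketch: the shared square -580/9 makes R = v + w = 7366/1515*e1 - 20938/1515*e2 the natural versor; its sandwich fixes that direction, negates (v - w)/2, and sends v to w.
Answer: 7366/1515*e1 - 20938/1515*e2


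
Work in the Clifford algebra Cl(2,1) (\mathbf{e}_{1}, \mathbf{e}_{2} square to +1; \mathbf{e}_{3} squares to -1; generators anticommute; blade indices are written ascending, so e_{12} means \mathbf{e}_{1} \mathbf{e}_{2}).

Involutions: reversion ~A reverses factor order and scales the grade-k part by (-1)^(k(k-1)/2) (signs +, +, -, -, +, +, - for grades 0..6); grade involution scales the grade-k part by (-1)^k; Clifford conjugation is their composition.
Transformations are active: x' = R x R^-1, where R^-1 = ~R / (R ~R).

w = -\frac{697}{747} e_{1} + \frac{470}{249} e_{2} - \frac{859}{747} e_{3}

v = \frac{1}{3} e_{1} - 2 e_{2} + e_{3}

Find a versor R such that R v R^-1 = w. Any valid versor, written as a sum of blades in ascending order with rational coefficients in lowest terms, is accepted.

Since q(v) = q(w) = \frac{28}{9}, the sum R = v + w = -\frac{448}{747} e_{1} - \frac{28}{249} e_{2} - \frac{112}{747} e_{3} does the job whenever invertible.
Answer: -\frac{448}{747} e_{1} - \frac{28}{249} e_{2} - \frac{112}{747} e_{3}


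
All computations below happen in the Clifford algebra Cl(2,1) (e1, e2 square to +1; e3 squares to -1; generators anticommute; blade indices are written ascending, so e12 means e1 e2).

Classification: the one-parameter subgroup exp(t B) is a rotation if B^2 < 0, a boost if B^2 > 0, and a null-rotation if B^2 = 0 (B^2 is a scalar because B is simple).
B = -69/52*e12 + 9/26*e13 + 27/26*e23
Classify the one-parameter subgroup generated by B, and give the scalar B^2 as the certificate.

B^2 term by term: the squares give (-69/52)^2*(e12)^2 + (9/26)^2*(e13)^2 + (27/26)^2*(e23)^2 = 4761/2704*(-1) + 81/676*(+1) + 729/676*(+1) = -9/16 (each basis 2-blade squares to minus the product of its generators' squares); cross terms between blades sharing an index anticommute and cancel. So B^2 = -9/16.
Answer: rotation, certificate B^2 = -9/16. Because -9/16 is invariant under every versor sandwich, the classification follows from its sign alone.


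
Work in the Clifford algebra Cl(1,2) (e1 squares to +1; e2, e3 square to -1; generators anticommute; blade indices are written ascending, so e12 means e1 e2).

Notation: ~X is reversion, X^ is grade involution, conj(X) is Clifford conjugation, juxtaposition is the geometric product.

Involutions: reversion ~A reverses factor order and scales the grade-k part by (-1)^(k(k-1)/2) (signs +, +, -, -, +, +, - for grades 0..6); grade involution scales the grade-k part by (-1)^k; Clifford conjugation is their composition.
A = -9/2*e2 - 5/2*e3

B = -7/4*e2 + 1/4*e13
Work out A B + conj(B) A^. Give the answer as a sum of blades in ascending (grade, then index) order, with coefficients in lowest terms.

first term: -63/8 - 5/8*e1 - 35/8*e23 + 9/8*e123
second term: -63/8 + 5/8*e1 + 35/8*e23 + 9/8*e123
Answer: -63/4 + 9/4*e123


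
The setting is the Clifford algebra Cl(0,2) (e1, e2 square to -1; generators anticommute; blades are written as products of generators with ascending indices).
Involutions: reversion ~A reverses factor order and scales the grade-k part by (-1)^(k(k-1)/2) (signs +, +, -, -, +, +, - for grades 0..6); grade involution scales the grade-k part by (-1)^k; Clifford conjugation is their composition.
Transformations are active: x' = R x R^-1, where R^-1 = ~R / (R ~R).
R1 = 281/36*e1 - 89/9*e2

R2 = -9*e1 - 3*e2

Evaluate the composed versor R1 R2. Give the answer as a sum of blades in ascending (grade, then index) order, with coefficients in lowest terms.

Distribute over the terms of R1 (each basis-blade product reordered to ascending indices, repeated generators contracted through their squares):
(281/36*e1) R2 = 281/4 - 281/12*e1 e2
(-89/9*e2) R2 = -89/3 - 89*e1 e2
Summing the partial products and collecting blades:
Answer: 487/12 - 1349/12*e1 e2


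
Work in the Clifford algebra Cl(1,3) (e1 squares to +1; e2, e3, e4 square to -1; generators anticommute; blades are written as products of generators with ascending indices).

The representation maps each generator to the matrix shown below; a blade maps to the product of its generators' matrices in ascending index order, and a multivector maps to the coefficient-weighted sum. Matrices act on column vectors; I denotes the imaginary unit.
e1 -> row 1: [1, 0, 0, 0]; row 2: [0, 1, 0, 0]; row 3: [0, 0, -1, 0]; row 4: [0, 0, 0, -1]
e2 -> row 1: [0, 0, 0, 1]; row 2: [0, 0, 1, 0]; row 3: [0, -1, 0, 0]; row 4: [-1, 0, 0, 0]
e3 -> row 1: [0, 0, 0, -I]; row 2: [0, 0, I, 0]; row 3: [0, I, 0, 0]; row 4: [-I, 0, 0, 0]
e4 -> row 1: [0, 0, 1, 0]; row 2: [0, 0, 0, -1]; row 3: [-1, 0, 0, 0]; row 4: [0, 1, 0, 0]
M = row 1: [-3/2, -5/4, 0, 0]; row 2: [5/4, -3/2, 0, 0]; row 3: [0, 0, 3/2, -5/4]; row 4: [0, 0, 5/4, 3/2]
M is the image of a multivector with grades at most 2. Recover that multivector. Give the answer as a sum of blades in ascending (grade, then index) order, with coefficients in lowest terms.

Method: the blade images are trace-orthogonal — tr(rho(e_A) rho(e_B)^-1) = 4 if A = B and 0 otherwise — and rho(e_A)^-1 = (e_A)^2 * rho(e_A) with (e_A)^2 = +1 or -1, so the coefficient of e_A in the preimage is (e_A)^2 * tr(M rho(e_A))/4.
Nonzero projections over blades of grade <= 2: e1: (e1)^2 = +1, tr(M rho(e1)) = -6, coefficient -3/2; e2 e4: (e2 e4)^2 = -1, tr(M rho(e2 e4)) = 5, coefficient -5/4. Every other blade of grade <= 2 projects to 0.
Answer: -3/2*e1 - 5/4*e2 e4


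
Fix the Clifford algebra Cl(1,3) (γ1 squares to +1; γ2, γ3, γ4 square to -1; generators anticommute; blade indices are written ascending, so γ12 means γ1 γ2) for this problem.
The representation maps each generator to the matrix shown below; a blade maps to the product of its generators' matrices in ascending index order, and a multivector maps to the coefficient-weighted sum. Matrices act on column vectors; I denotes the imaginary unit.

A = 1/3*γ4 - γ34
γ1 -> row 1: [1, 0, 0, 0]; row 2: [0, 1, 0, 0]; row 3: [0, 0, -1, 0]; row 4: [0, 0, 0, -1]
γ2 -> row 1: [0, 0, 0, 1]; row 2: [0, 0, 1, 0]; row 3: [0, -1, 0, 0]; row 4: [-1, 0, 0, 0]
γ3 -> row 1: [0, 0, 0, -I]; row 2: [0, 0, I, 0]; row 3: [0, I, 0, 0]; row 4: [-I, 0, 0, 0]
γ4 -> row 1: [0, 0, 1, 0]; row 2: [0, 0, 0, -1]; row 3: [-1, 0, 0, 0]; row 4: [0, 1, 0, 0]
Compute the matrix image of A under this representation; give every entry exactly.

Bivector images (products of the table entries): rho(γ34) = rho(γ3)rho(γ4) = row 1: [0, -I, 0, 0]; row 2: [-I, 0, 0, 0]; row 3: [0, 0, 0, -I]; row 4: [0, 0, -I, 0].
M = (1/3)*rho(γ4) + (-1)*rho(γ34), summed entrywise:
Answer: row 1: [0, I, 1/3, 0]; row 2: [I, 0, 0, -1/3]; row 3: [-1/3, 0, 0, I]; row 4: [0, 1/3, I, 0]


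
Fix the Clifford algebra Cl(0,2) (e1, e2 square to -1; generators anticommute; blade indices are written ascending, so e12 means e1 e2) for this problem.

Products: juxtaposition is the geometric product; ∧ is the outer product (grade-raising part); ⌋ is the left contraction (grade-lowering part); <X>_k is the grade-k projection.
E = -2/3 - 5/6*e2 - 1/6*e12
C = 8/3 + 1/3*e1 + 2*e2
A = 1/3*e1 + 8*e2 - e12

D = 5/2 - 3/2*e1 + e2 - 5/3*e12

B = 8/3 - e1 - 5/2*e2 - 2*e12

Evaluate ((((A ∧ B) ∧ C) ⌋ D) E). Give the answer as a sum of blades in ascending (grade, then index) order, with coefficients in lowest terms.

step 1: 8/9*e1 + 64/3*e2 + 9/2*e12
step 2: 64/27*e1 + 512/9*e2 + 20/3*e12
step 3: -380/9 - 2560/27*e1 + 320/81*e2
step 4: 7640/243 + 15200/243*e1 + 4070/243*e2 + 6970/81*e12
Answer: 7640/243 + 15200/243*e1 + 4070/243*e2 + 6970/81*e12


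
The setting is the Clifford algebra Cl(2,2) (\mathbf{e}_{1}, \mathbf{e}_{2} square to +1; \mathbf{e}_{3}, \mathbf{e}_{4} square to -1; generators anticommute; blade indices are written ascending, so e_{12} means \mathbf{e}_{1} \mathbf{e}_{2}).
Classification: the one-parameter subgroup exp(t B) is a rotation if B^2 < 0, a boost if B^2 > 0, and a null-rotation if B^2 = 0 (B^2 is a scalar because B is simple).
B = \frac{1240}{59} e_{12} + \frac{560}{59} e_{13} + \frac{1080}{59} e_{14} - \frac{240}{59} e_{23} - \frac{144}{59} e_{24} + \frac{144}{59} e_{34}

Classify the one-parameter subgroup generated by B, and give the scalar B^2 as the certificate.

B^2 term by term: the squares give (\frac{1240}{59})^2*(e_{12})^2 + (\frac{560}{59})^2*(e_{13})^2 + (\frac{1080}{59})^2*(e_{14})^2 + (-\frac{240}{59})^2*(e_{23})^2 + (-\frac{144}{59})^2*(e_{24})^2 + (\frac{144}{59})^2*(e_{34})^2 = \frac{1537600}{3481}*(-1) + \frac{313600}{3481}*(+1) + \frac{1166400}{3481}*(+1) + \frac{57600}{3481}*(+1) + \frac{20736}{3481}*(+1) + \frac{20736}{3481}*(-1) = 0 (each basis 2-blade squares to minus the product of its generators' squares); cross terms between blades sharing an index anticommute and cancel; the commuting (index-disjoint) pairs give grade-4 terms 2*c*c'*(blade product), which cancel blade by blade — e_{1234}: \frac{357120}{3481} + \frac{161280}{3481} - \frac{518400}{3481} = 0 — confirming B is simple. So B^2 = 0.
Answer: null-rotation, certificate B^2 = 0. Certificate logic: 0 is a conjugation-invariant scalar, so its sign fixes rotation versus boost versus null-rotation outright.


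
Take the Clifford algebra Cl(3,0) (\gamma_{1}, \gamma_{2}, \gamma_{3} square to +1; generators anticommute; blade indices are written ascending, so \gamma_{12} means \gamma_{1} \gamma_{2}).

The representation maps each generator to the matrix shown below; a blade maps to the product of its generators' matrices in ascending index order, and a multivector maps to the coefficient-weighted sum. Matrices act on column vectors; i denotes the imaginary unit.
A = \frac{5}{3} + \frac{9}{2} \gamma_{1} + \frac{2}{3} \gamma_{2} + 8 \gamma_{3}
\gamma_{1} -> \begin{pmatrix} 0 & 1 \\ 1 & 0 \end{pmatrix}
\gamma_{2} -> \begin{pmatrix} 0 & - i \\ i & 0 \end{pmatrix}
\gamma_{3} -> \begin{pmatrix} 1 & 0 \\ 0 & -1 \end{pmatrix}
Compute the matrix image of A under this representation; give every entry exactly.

M = (\frac{5}{3})*1 + (\frac{9}{2})*rho(\gamma_{1}) + (\frac{2}{3})*rho(\gamma_{2}) + (8)*rho(\gamma_{3}), summed entrywise (1 is the identity matrix):
Answer: \begin{pmatrix} \frac{29}{3} & \frac{9}{2} - \frac{2 i}{3} \\ \frac{9}{2} + \frac{2 i}{3} & - \frac{19}{3} \end{pmatrix}


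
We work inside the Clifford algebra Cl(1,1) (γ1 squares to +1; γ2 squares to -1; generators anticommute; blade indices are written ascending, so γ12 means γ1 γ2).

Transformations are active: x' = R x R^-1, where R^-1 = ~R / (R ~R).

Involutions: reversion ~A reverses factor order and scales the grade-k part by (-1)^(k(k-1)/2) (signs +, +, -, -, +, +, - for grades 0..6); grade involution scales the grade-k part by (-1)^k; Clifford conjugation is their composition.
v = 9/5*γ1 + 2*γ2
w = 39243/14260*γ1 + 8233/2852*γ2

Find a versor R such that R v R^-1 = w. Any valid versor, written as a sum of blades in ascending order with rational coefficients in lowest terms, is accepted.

Construction: equal norms (both -19/25) license R = v + w = 64911/14260*γ1 + 13937/2852*γ2 — nothing changes along that direction, while (v - w)/2 changes sign, so v maps onto w.
Answer: 64911/14260*γ1 + 13937/2852*γ2


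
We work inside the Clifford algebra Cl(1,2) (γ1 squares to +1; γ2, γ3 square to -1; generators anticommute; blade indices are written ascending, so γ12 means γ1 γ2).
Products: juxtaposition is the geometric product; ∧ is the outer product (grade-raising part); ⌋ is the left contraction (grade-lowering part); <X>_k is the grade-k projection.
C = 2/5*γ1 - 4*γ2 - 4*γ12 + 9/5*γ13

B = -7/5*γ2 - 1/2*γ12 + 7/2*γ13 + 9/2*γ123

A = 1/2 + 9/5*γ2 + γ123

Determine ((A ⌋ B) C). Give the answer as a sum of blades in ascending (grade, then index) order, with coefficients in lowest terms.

step 1: -99/50 - 9/10*γ1 - 7/10*γ2 - 1/4*γ12 + 197/20*γ13 + 9/4*γ123
step 2: 1557/100 + 126/125*γ1 + 757/100*γ2 - 364/25*γ3 + 59/5*γ12 - 3141/250*γ13 - 761/20*γ23 + 2033/50*γ123
Answer: 1557/100 + 126/125*γ1 + 757/100*γ2 - 364/25*γ3 + 59/5*γ12 - 3141/250*γ13 - 761/20*γ23 + 2033/50*γ123


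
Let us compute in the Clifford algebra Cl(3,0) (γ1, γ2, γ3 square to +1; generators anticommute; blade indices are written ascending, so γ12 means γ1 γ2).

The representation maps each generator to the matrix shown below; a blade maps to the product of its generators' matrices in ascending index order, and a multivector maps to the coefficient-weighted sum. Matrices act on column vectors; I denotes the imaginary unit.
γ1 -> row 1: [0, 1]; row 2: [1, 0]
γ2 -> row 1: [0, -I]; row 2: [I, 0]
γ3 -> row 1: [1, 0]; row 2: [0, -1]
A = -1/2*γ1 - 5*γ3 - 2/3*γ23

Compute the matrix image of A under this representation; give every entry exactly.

Bivector images (products of the table entries): rho(γ23) = rho(γ2)rho(γ3) = row 1: [0, I]; row 2: [I, 0].
M = (-1/2)*rho(γ1) + (-5)*rho(γ3) + (-2/3)*rho(γ23), summed entrywise:
Answer: row 1: [-5, -1/2 - 2*I/3]; row 2: [-1/2 - 2*I/3, 5]


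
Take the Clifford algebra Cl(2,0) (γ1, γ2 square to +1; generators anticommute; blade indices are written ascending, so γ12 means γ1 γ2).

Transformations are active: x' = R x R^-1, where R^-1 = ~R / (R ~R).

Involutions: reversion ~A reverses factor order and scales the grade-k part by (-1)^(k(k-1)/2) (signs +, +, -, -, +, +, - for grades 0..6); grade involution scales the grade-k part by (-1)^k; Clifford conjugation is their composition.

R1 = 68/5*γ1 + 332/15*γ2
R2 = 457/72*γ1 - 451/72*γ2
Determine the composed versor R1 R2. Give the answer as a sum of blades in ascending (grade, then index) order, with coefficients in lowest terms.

Distribute over the terms of R1 (each basis-blade product reordered to ascending indices, repeated generators contracted through their squares):
(68/5*γ1) R2 = 7769/90 - 7667/90*γ12
(332/15*γ2) R2 = -37433/270 - 37931/270*γ12
Summing the partial products and collecting blades:
Answer: -7063/135 - 30466/135*γ12


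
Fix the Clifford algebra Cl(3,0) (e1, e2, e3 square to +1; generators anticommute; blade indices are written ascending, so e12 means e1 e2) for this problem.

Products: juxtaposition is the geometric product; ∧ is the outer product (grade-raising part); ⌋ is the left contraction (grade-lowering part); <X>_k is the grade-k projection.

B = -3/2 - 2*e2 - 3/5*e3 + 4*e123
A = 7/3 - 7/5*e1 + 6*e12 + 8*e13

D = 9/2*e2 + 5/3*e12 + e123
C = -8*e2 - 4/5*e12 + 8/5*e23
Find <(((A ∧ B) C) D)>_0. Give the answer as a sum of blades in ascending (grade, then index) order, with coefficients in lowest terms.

step 1: -7/2 + 21/10*e1 - 14/3*e2 - 7/5*e3 - 31/5*e12 - 279/25*e13 + 326/15*e123
step 2: 2428/75 + 832/75*e1 + 714/25*e2 + 248/25*e3 + 482/125*e12 + 12296/75*e13 - 984/125*e23 - 424/5*e123
step 3: 15517/75 - 2797/125*e1 + 73826/225*e2 + 64838/375*e3 + 25604/225*e12 + 9154/25*e13 + 53932/225*e23 - 51664/75*e123
step 4: 15517/75
Answer: 15517/75


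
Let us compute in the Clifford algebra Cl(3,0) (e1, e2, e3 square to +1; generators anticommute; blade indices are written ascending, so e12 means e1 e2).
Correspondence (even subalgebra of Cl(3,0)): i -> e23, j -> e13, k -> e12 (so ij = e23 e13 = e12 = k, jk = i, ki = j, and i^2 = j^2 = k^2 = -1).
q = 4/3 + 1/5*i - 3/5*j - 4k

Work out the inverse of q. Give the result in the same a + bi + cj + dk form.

In blades: q = 4/3 - 4*e12 - 3/5*e13 + 1/5*e23.
With qbar = 4/3 + 4*e12 + 3/5*e13 - 1/5*e23 (scalar fixed, mapped units negated), q qbar = 818/45 (the sum of squared coefficients), so q^-1 = qbar / (818/45) = 30/409 + 90/409*e12 + 27/818*e13 - 9/818*e23; translating back:
Answer: 30/409 - 9/818*i + 27/818*j + 90/409*k


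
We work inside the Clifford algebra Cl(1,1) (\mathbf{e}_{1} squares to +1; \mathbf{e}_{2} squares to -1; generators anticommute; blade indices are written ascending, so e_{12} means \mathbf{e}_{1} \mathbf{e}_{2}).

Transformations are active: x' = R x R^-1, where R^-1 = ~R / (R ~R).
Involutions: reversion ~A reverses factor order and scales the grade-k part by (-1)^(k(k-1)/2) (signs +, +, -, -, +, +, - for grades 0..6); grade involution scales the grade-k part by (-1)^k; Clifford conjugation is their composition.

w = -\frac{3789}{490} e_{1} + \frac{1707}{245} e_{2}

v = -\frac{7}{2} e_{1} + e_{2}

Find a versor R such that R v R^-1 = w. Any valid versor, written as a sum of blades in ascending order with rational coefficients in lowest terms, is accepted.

The midline construction: v and w both square to \frac{45}{4}, so reflecting in their sum -\frac{2752}{245} e_{1} + \frac{1952}{245} e_{2} exchanges them.
Answer: -\frac{2752}{245} e_{1} + \frac{1952}{245} e_{2}


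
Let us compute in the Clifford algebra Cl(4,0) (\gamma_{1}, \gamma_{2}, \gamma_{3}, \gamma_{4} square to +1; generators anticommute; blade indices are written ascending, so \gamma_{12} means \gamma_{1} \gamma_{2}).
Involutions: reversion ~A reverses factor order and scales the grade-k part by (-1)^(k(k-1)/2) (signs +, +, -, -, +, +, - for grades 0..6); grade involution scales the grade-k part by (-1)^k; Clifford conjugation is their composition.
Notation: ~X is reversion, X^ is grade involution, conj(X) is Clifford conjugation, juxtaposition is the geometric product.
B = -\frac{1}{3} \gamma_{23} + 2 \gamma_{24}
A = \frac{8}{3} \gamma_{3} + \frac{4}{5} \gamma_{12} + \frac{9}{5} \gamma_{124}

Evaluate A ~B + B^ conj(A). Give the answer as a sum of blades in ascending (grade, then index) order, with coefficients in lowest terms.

first term: \frac{18}{5} \gamma_{1} - \frac{8}{9} \gamma_{2} + \frac{4}{15} \gamma_{13} - \frac{8}{5} \gamma_{14} + \frac{3}{5} \gamma_{134} + \frac{16}{3} \gamma_{234}
second term: -\frac{18}{5} \gamma_{1} + \frac{8}{9} \gamma_{2} - \frac{4}{15} \gamma_{13} + \frac{8}{5} \gamma_{14} + \frac{3}{5} \gamma_{134} + \frac{16}{3} \gamma_{234}
Answer: \frac{6}{5} \gamma_{134} + \frac{32}{3} \gamma_{234}


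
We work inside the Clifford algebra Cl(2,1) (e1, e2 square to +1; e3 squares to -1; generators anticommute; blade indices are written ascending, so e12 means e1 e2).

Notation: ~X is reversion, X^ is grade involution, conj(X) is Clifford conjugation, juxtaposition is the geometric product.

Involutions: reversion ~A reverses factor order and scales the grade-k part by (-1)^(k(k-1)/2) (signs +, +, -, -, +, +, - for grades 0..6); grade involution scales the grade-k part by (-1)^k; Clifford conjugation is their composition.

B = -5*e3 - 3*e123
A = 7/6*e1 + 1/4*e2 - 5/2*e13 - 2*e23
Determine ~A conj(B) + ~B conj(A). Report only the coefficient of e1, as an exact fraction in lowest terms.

first term: -37/2*e1 - 5/2*e2 + 79/12*e13 - 9/4*e23
second term: -13/2*e1 - 35/2*e2 - 61/12*e13 - 19/4*e23
Answer: -25


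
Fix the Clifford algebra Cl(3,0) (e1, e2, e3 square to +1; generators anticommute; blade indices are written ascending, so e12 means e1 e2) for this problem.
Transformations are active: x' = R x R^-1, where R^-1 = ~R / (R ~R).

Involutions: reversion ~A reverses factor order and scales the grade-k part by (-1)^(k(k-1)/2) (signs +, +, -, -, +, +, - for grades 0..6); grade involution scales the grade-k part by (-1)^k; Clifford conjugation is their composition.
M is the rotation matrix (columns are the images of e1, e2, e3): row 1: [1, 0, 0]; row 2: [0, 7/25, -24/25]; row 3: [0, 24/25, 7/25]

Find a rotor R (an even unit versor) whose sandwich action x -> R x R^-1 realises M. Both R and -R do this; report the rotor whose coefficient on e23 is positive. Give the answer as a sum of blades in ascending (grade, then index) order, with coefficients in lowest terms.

Method: write R = a + b12*e12 + b13*e13 + b23*e23 with a^2 + b12^2 + b13^2 + b23^2 = 1 (so R^-1 = ~R). Expanding the columns R e_j ~R gives tr M = 4a^2 - 1 and, from the antisymmetric part, M21 - M12 = -4a*b12, M13 - M31 = 4a*b13, M32 - M23 = -4a*b23.
Here tr M = 39/25, so a^2 = (1 + tr M)/4 = 16/25 and a = ±4/5. Taking a = 4/5: M21 - M12 = 0, M13 - M31 = 0, M32 - M23 = 48/25, giving b12 = 0, b13 = 0, b23 = -3/5, i.e. R = 4/5 - 3/5*e23.
Its e23 coefficient is negative, so report the other preimage -R.
Answer: -4/5 + 3/5*e23. Uniqueness: Spin(3) -> SO(3) maps R and -R to the same rotation of trace 39/25; fixing the sign of the e23 coefficient removes the ambiguity.


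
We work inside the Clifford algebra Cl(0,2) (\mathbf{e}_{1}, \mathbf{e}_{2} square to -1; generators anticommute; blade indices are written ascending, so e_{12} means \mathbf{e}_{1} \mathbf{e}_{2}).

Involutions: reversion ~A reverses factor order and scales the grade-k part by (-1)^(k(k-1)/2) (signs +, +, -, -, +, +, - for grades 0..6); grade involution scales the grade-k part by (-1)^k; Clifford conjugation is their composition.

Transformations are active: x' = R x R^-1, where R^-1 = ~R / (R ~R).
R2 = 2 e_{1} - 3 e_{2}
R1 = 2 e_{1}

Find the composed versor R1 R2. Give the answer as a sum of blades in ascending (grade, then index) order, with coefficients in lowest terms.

Distribute over the terms of R1 (each basis-blade product reordered to ascending indices, repeated generators contracted through their squares):
(2 e_{1}) R2 = -4 - 6 e_{12}
Answer: -4 - 6 e_{12}


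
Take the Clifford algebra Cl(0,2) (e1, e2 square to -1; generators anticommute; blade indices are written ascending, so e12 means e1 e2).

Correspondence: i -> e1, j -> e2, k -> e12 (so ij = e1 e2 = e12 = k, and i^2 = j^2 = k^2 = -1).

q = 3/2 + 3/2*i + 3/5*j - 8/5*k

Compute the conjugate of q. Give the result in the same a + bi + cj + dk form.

In blades: q = 3/2 + 3/2*e1 + 3/5*e2 - 8/5*e12.
Conjugation here is Clifford conjugation: the scalar is fixed and the grade-1 and grade-2 blades all flip sign, giving 3/2 - 3/2*e1 - 3/5*e2 + 8/5*e12; translating back:
Answer: 3/2 - 3/2*i - 3/5*j + 8/5*k


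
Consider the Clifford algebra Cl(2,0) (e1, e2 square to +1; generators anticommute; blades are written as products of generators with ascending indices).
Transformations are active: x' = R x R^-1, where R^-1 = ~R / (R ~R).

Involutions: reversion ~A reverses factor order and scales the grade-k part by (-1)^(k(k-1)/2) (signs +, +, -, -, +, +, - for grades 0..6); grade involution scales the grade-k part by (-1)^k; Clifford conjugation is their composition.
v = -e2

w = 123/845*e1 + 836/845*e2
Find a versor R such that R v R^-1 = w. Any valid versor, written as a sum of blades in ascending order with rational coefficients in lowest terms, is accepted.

R = v + w = 123/845*e1 - 9/845*e2 works: the equal norms (1) guarantee its sandwich swaps v into w.
Answer: 123/845*e1 - 9/845*e2


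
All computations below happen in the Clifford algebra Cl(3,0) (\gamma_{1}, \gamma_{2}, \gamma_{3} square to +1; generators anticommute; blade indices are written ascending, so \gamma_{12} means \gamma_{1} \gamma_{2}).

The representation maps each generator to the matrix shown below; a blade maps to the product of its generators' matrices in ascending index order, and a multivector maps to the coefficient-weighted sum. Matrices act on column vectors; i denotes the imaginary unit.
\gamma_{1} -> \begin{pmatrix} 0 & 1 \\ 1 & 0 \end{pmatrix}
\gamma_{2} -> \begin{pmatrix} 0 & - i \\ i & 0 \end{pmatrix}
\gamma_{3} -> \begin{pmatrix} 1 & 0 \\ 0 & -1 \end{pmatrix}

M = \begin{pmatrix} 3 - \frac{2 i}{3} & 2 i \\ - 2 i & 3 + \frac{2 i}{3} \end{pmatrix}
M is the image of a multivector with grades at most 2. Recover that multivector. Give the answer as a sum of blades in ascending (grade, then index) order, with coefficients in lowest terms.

Method: 1, rho(\gamma_{1}), rho(\gamma_{2}), rho(\gamma_{3}) form a trace-orthogonal basis of the 2x2 complex matrices (tr(X Y) = 2 if X = Y, else 0), so M = m0*1 + m1*rho(\gamma_{1}) + m2*rho(\gamma_{2}) + m3*rho(\gamma_{3}) with m0 = tr(M)/2 = 3, m1 = tr(M rho(\gamma_{1}))/2 = 0, m2 = tr(M rho(\gamma_{2}))/2 = -2, m3 = tr(M rho(\gamma_{3}))/2 = - \frac{2 i}{3}.
Multiplying table entries, the bivector images are rho(\gamma_{12}) = i*rho(\gamma_{3}), rho(\gamma_{13}) = -i*rho(\gamma_{2}), rho(\gamma_{23}) = i*rho(\gamma_{1}); with real blade coefficients the real parts of m0..m3 are the coefficients of 1, \gamma_{1}, \gamma_{2}, \gamma_{3} and the imaginary parts give the bivectors (\gamma_{23}: Im m1, \gamma_{13}: -Im m2, \gamma_{12}: Im m3).
Answer: 3 - 2 \gamma_{2} - \frac{2}{3} \gamma_{12}


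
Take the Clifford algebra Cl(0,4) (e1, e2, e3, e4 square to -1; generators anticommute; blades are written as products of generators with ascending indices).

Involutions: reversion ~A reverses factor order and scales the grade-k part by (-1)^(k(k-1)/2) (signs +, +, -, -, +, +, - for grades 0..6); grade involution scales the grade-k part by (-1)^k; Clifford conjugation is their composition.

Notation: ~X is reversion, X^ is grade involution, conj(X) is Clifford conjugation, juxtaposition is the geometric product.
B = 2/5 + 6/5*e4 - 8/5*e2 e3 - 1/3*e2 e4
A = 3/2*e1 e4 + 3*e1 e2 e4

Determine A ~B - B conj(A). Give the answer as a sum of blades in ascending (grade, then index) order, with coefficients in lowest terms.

first term: -14/5*e1 - 31/10*e1 e2 + 3/5*e1 e4 + 6/5*e1 e2 e4 - 24/5*e1 e3 e4 + 12/5*e1 e2 e3 e4
second term: -4/5*e1 - 41/10*e1 e2 - 3/5*e1 e4 + 6/5*e1 e2 e4 - 24/5*e1 e3 e4 + 12/5*e1 e2 e3 e4
Answer: -2*e1 + e1 e2 + 6/5*e1 e4


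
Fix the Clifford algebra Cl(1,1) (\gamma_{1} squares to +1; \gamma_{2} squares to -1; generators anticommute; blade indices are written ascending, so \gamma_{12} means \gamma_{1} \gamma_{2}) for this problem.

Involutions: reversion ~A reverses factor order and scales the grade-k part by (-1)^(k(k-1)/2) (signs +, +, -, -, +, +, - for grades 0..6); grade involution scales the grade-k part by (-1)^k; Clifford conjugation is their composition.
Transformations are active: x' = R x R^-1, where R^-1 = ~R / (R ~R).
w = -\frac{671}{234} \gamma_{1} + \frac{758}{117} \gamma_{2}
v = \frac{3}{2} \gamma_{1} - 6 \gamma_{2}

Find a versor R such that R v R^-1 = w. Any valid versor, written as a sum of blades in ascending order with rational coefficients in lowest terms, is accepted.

Take R = v + w = -\frac{160}{117} \gamma_{1} + \frac{56}{117} \gamma_{2}. Because q(v) = q(w) = -\frac{135}{4}, conjugation by R sends v exactly to w.
Answer: -\frac{160}{117} \gamma_{1} + \frac{56}{117} \gamma_{2}


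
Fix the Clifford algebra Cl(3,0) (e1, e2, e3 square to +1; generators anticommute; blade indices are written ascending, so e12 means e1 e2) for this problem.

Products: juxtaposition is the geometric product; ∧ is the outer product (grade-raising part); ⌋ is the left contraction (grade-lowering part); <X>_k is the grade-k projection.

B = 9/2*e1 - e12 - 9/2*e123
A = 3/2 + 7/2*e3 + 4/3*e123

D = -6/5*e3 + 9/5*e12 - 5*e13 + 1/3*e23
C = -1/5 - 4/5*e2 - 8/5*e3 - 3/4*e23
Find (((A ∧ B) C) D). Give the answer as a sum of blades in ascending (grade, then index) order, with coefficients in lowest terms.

step 1: 27/4*e1 - 3/2*e12 - 63/4*e13 - 41/4*e123
step 2: 1389/80*e1 - 41/80*e12 - 589/40*e13 - 1057/80*e123
step 3: -29081/400 + 26489/1200*e1 + 19463/200*e2 - 6303/100*e3 + 6229/300*e12 - 25207/1200*e13 - 11627/400*e23 + 2561/400*e123
Answer: -29081/400 + 26489/1200*e1 + 19463/200*e2 - 6303/100*e3 + 6229/300*e12 - 25207/1200*e13 - 11627/400*e23 + 2561/400*e123


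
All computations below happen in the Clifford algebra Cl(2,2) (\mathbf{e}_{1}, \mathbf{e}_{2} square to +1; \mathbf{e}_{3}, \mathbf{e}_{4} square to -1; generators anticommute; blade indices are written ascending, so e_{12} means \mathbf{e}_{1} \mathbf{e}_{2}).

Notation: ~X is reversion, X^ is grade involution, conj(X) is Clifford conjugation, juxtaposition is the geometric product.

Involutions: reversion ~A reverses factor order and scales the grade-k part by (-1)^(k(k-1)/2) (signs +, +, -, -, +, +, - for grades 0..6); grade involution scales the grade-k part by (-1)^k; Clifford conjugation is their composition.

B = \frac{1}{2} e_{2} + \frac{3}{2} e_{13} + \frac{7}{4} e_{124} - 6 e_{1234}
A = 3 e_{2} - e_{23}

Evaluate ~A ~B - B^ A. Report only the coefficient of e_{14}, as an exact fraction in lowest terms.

first term: \frac{3}{2} - \frac{1}{2} e_{3} + \frac{3}{2} e_{12} - \frac{3}{4} e_{14} + \frac{9}{2} e_{123} + \frac{79}{4} e_{134}
second term: -\frac{3}{2} + \frac{1}{2} e_{3} - \frac{3}{2} e_{12} + \frac{45}{4} e_{14} - \frac{9}{2} e_{123} - \frac{65}{4} e_{134}
Answer: -12


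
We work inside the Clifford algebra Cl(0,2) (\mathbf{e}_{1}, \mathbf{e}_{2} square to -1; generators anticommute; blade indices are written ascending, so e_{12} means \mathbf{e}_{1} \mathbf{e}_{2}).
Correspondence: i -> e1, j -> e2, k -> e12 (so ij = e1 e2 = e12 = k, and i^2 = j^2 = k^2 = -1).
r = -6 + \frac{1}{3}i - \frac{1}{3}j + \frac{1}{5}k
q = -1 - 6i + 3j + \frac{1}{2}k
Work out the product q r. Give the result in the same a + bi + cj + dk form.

In blades: q = -1 - 6 e_{1} + 3 e_{2} + \frac{1}{2} e_{12}, r = -6 + \frac{1}{3} e_{1} - \frac{1}{3} e_{2} + \frac{1}{5} e_{12}.
Distribute q over r term by term (generator squares from the signature, products reordered to ascending indices): (-1)*r = 6 - \frac{1}{3} e_{1} + \frac{1}{3} e_{2} - \frac{1}{5} e_{12}; (-6 e_{1})*r = 2 + 36 e_{1} + \frac{6}{5} e_{2} + 2 e_{12}; (3 e_{2})*r = 1 + \frac{3}{5} e_{1} - 18 e_{2} - e_{12}; (\frac{1}{2} e_{12})*r = -\frac{1}{10} + \frac{1}{6} e_{1} + \frac{1}{6} e_{2} - 3 e_{12}.
Sum: \frac{89}{10} + \frac{1093}{30} e_{1} - \frac{163}{10} e_{2} - \frac{11}{5} e_{12}; translating back through the correspondence:
Answer: \frac{89}{10} + \frac{1093}{30}i - \frac{163}{10}j - \frac{11}{5}k


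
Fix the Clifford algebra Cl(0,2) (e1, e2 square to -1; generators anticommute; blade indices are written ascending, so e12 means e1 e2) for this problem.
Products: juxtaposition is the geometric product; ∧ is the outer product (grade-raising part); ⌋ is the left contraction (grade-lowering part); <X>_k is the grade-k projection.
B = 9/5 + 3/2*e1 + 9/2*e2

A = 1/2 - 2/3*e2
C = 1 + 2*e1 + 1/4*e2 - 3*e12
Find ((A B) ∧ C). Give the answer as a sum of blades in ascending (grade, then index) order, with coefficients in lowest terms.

step 1: 39/10 + 3/4*e1 + 21/20*e2 + e12
step 2: 39/10 + 171/20*e1 + 81/40*e2 - 1009/80*e12
Answer: 39/10 + 171/20*e1 + 81/40*e2 - 1009/80*e12


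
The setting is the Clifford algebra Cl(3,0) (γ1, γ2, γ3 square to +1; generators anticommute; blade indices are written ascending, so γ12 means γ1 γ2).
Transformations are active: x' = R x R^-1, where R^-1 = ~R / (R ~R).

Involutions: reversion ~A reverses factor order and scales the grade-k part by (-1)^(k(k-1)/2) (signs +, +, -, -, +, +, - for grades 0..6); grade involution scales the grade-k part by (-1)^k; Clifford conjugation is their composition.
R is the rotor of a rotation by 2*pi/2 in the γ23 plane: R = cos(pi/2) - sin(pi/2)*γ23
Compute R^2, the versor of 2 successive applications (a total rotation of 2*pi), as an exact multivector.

Half-angle bookkeeping: 2 applications in γ23 add up to rotor phase 2*pi/2 = pi, so R^2 = cos(pi) - sin(pi)*γ23.
cos(pi) = -1 and sin(pi) = 0, so R^2 = -1. The total rotation 2*pi is 1 full turn, so every vector returns to itself, yet the rotor is -1, on the OTHER sheet of the double cover (an odd number of 2*pi turns).
Answer: -1


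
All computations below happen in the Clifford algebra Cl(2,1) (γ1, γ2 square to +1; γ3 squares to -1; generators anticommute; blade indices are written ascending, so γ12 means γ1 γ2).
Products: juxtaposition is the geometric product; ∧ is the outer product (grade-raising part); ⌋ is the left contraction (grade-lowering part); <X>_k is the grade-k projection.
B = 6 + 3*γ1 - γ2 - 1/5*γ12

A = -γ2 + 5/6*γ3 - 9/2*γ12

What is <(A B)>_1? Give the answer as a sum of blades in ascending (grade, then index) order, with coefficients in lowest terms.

step 1: 1/10 + 43/10*γ1 + 15/2*γ2 + 5*γ3 - 24*γ12 - 5/2*γ13 + 5/6*γ23 - 1/6*γ123
step 2: 43/10*γ1 + 15/2*γ2 + 5*γ3
Answer: 43/10*γ1 + 15/2*γ2 + 5*γ3


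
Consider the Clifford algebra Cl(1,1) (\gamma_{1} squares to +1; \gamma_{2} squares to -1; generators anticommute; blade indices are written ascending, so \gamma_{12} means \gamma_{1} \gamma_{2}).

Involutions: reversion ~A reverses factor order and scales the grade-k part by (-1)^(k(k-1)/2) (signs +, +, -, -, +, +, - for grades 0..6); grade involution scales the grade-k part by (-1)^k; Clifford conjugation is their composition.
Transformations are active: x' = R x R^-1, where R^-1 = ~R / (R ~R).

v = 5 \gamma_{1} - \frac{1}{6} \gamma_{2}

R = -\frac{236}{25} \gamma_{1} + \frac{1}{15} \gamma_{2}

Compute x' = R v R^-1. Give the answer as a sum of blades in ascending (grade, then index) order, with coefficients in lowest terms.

~R = -\frac{236}{25} \gamma_{1} + \frac{1}{15} \gamma_{2}, and R ~R = \frac{501239}{5625}, so R^-1 = ~R / (\frac{501239}{5625}).
R v = -\frac{4247}{90} + \frac{31}{25} \gamma_{12}
Answer: \frac{80815}{16169} \gamma_{1} + \frac{9319}{97014} \gamma_{2}


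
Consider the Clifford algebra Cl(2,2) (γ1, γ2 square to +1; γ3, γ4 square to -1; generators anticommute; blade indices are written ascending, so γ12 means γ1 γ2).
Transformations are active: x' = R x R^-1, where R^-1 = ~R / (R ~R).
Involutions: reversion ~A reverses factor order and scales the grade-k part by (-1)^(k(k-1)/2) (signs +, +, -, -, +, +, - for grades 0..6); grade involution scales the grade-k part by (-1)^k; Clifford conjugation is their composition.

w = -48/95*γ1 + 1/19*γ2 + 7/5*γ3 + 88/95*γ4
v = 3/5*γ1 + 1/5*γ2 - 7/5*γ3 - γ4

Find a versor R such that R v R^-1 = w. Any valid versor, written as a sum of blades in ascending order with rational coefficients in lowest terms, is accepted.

A norm check does it: q(v) = q(w) = -64/25, hence R = v + w = 9/95*γ1 + 24/95*γ2 - 7/95*γ4 realises the map — parallel part kept, (v - w)/2 negated, v carried to w.
Answer: 9/95*γ1 + 24/95*γ2 - 7/95*γ4


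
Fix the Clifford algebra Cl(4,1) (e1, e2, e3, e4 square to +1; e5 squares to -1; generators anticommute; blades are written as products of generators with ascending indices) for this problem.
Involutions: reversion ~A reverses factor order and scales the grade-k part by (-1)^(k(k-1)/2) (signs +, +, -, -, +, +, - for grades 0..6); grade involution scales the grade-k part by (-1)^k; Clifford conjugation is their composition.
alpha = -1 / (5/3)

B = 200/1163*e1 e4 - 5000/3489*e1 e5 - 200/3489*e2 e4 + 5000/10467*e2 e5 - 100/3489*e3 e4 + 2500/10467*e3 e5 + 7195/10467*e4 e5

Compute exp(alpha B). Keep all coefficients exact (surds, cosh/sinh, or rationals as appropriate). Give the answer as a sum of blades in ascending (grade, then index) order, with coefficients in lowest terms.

B^2 term by term: the squares give (200/1163)^2*(e1 e4)^2 + (-5000/3489)^2*(e1 e5)^2 + (-200/3489)^2*(e2 e4)^2 + (5000/10467)^2*(e2 e5)^2 + (-100/3489)^2*(e3 e4)^2 + (2500/10467)^2*(e3 e5)^2 + (7195/10467)^2*(e4 e5)^2 = 40000/1352569*(-1) + 25000000/12173121*(+1) + 40000/12173121*(-1) + 25000000/109558089*(+1) + 10000/12173121*(-1) + 6250000/109558089*(+1) + 51768025/109558089*(+1) = 25/9 (each basis 2-blade squares to minus the product of its generators' squares); cross terms between blades sharing an index anticommute and cancel; the commuting (index-disjoint) pairs give grade-4 terms 2*c*c'*(blade product), which cancel blade by blade — e1 e2 e4 e5: -2000000/12173121 + 2000000/12173121 = 0; e1 e3 e4 e5: -1000000/12173121 + 1000000/12173121 = 0; e2 e3 e4 e5: 1000000/36519363 - 1000000/36519363 = 0 — confirming B is simple. So B^2 = 25/9.
B^2 = 25/9 — since the square is positive, the closed form is hyperbolic: l = 5/3, alpha*l = -1, so exp(alpha B) = cosh(-1) + (sinh(-1)/(5/3))*B = cosh(1) + (-3*sinh(1)/5)*B.
Answer: cosh(1) - 120*sinh(1)/1163*e1 e4 + 1000*sinh(1)/1163*e1 e5 + 40*sinh(1)/1163*e2 e4 - 1000*sinh(1)/3489*e2 e5 + 20*sinh(1)/1163*e3 e4 - 500*sinh(1)/3489*e3 e5 - 1439*sinh(1)/3489*e4 e5


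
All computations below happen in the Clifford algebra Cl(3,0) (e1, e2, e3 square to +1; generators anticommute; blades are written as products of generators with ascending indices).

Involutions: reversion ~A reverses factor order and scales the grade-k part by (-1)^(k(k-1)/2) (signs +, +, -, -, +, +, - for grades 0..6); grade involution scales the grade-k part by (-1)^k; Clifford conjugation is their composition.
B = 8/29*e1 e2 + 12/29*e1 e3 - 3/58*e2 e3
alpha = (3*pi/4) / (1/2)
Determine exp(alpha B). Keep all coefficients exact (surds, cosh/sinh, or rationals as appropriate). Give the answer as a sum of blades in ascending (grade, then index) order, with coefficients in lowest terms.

B^2 term by term: the squares give (8/29)^2*(e1 e2)^2 + (12/29)^2*(e1 e3)^2 + (-3/58)^2*(e2 e3)^2 = 64/841*(-1) + 144/841*(-1) + 9/3364*(-1) = -1/4 (each basis 2-blade squares to minus the product of its generators' squares); cross terms between blades sharing an index anticommute and cancel. So B^2 = -1/4.
B^2 = -1/4 — B^2 < 0, so the exponential closes trigonometrically: l = 1/2, alpha*l = 3*pi/4, so exp(alpha B) = cos(3*pi/4) + (sin(3*pi/4)/(1/2))*B = -sqrt(2)/2 + (sqrt(2))*B.
Answer: -sqrt(2)/2 + 8*sqrt(2)/29*e1 e2 + 12*sqrt(2)/29*e1 e3 - 3*sqrt(2)/58*e2 e3


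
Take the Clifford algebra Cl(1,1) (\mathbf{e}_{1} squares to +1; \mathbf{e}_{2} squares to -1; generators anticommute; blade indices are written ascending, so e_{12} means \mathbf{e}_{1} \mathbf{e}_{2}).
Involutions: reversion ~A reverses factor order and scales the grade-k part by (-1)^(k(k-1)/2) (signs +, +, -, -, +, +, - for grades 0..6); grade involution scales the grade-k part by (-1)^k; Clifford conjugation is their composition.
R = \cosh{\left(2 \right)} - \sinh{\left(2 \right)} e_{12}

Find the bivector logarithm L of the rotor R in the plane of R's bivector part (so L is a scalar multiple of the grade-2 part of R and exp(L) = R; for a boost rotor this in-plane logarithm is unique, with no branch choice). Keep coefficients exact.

The scalar part of R is \cosh{\left(2 \right)}, which determines |rapidity| via cosh; the sign lives in the bivector part, and pairing them (bivector part over sinh of the rapidity = the plane) gives the unique in-plane L = rapidity * plane.
Concretely: cosh(rapidity) = \cosh{\left(2 \right)} gives rapidity = ±2, and since rapidity/sinh(rapidity) is even the sign is immaterial: L = (rapidity/sinh(rapidity)) * <R>_2 = (\frac{2}{\sinh{\left(2 \right)}}) * <R>_2.
Answer: -2 e_{12}
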